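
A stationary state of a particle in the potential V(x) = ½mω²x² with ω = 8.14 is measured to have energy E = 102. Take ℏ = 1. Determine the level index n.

Invert E_n = (n + ½)ℏω: n = E/ℏω − ½ = 12.031, so n = 12.

n = 12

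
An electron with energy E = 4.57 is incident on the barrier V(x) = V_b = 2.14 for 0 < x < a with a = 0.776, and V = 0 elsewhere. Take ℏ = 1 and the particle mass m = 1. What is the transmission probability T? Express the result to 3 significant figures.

Above the barrier the interior wavenumber is k₂ = √(2m(E − V_b))/ℏ = 2.205, giving phase k₂a = 1.711.
T = [1 + V_b² sin²(k₂a) / (4E(E − V_b))]⁻¹ = 1/1.101 = 0.908.

T = 0.908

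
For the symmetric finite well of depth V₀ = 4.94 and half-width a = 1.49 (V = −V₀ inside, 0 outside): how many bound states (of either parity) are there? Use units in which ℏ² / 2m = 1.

N = 3

Define the well-strength parameter z₀ = (a/ℏ)√(2mV₀) = 1.49 × √(2·0.5·4.94) = 3.312.
The even/odd transcendental equations gain one root per π/2 in z₀, giving N = 1 + ⌊2z₀/π⌋ = 1 + ⌊2.108⌋ = 3.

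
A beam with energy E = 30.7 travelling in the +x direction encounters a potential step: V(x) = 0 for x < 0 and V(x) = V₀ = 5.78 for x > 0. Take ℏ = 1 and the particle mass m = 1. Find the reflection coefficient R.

R = 0.00271

On each side the TISE gives plane waves with k = √(2m(E − V))/ℏ: k₁ = √(2·1·30.7) = 7.836, k₂ = √(2·1·24.92) = 7.060.
Matching ψ and ψ′ at x = 0 gives r = (k₁ − k₂)/(k₁ + k₂), so R = r² = 0.002714 and T = 1 − R = 0.9973.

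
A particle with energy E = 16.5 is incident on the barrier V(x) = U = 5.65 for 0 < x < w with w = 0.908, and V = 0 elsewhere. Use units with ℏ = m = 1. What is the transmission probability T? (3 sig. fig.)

E > U: inside the barrier k₂ = √(2m(E − U))/ℏ = 4.658, k₂w = 4.230.
Matching at both interfaces gives T⁻¹ = 1 + U² sin²(k₂w) / [4E(E − U)] = 1.035, hence T = 0.966.

T = 0.966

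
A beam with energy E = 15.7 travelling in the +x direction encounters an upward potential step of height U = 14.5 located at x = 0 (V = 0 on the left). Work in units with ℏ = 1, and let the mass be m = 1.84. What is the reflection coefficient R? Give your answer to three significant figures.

The wavenumbers are k₁ = √(2mE)/ℏ = 7.601 on the left and k₂ = √(2m(E − U))/ℏ = 2.101 on the right.
Matching ψ and ψ′ at x = 0 gives r = (k₁ − k₂)/(k₁ + k₂), so R = r² = 0.3213 and T = 1 − R = 0.6787.

R = 0.321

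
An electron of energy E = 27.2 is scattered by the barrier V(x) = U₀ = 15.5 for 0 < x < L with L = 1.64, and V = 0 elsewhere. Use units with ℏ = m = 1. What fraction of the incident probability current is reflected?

E > U₀: inside the barrier k₂ = √(2m(E − U₀))/ℏ = 4.837, k₂L = 7.933.
T = [1 + U₀² sin²(k₂L) / (4E(E − U₀))]⁻¹ = 1/1.188 = 0.842.
R = 1 − T = 0.158.

R = 0.158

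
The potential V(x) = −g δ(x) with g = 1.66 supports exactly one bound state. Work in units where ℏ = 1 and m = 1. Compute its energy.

E = -1.38

The bound state is ψ(x) = √κ e^{−κ|x|}. The derivative jump ψ'(0⁺) − ψ'(0⁻) = −(2mg/ℏ²)ψ(0) fixes κ = mg/ℏ² = 1.660.
Then E = −ℏ²κ²/(2m) = −mg²/(2ℏ²) = -1.378.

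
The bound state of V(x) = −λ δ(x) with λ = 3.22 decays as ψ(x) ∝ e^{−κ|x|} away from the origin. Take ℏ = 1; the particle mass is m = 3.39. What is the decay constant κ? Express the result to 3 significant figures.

Integrating the TISE across x = 0 gives the cusp condition ψ'(0⁺) − ψ'(0⁻) = −(2mλ/ℏ²)ψ(0).
With ψ ∝ e^{−κ|x|} this yields −2κ = −2mλ/ℏ², so κ = mλ/ℏ² = 10.92.

κ = 10.9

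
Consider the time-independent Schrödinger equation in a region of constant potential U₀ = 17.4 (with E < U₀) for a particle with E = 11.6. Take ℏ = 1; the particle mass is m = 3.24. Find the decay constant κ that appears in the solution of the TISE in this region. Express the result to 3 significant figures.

κ = 6.13

Since E < U₀ the TISE in this region is ψ'' = κ²ψ with κ = √(2m(U₀ − E))/ℏ.
κ = √(2 × 3.24 × 5.8) = 6.131.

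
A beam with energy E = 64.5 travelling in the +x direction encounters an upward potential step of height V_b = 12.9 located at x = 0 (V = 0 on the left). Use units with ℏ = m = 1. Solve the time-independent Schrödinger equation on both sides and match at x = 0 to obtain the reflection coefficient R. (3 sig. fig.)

R = 0.00311

The wavenumbers are k₁ = √(2mE)/ℏ = 11.36 on the left and k₂ = √(2m(E − V_b))/ℏ = 10.16 on the right.
Continuity of ψ and ψ′ at the step yields the reflection amplitude r = (k₁ − k₂)/(k₁ + k₂) = 0.05573; thus R = |r|² = 0.003106, T = 0.9969.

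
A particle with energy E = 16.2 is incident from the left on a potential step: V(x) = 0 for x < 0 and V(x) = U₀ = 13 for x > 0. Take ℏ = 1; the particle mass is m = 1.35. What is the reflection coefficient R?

On each side the TISE gives plane waves with k = √(2m(E − V))/ℏ: k₁ = √(2·1.35·16.2) = 6.614, k₂ = √(2·1.35·3.2) = 2.939.
Matching ψ and ψ′ at x = 0 gives r = (k₁ − k₂)/(k₁ + k₂), so R = r² = 0.1479 and T = 1 − R = 0.8521.

R = 0.148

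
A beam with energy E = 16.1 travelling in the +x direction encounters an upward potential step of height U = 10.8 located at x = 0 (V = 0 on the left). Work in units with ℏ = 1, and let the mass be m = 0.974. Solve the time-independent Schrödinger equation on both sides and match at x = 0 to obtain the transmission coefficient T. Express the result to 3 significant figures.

On each side the TISE gives plane waves with k = √(2m(E − V))/ℏ: k₁ = √(2·0.974·16.1) = 5.600, k₂ = √(2·0.974·5.3) = 3.213.
Matching ψ and ψ′ at x = 0 gives r = (k₁ − k₂)/(k₁ + k₂), so R = r² = 0.07336 and T = 1 − R = 0.9266.

T = 0.927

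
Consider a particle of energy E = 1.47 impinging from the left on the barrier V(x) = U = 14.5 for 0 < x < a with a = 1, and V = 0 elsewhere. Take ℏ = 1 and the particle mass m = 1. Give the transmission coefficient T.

T = 0.0000537

E < U: inside the barrier ψ ∝ e^{±κx} with κ = √(2m(U − E))/ℏ = 5.105.
κa = 5.105, sinh(κa) = 82.41.
The exact tunnelling result is T⁻¹ = 1 + U² sinh²(κa) / [4E(U − E)] = 18640, so T = 0.0000537.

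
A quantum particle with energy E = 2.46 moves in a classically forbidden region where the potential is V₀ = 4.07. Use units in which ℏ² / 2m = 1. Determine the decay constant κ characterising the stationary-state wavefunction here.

κ = 1.27

Since E < V₀ the TISE in this region is ψ'' = κ²ψ with κ = √(2m(V₀ − E))/ℏ.
κ = √(2 × 0.5 × 1.61) = 1.269.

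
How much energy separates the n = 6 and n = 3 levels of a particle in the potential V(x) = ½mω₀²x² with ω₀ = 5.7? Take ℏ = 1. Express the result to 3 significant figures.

E_n = ℏω₀(n + ½), so ΔE = (6 − 3) ℏω₀ = 3 × 5.7 = 17.10.

ΔE = 17.1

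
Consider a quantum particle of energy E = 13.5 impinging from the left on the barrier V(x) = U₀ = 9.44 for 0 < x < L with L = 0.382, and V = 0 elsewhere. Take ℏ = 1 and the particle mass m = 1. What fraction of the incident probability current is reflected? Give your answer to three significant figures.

R = 0.242

Above the barrier the interior wavenumber is k₂ = √(2m(E − U₀))/ℏ = 2.850, giving phase k₂L = 1.089.
T = [1 + U₀² sin²(k₂L) / (4E(E − U₀))]⁻¹ = 1/1.319 = 0.758.
R = 1 − T = 0.242.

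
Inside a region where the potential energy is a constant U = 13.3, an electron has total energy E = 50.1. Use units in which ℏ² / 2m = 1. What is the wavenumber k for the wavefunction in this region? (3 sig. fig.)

With E > U the solution is oscillatory, ψ ∝ e^{±ikx} with k = √(2m(E − U))/ℏ.
k = √(2 × 0.5 × 36.8) = 6.066.

k = 6.07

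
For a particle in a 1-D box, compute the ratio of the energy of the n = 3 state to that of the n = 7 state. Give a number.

0.183673

E_n = n²π²ℏ²/(2mL²) so the ratio is n₂²/n₁² = 9/49 = 0.183673.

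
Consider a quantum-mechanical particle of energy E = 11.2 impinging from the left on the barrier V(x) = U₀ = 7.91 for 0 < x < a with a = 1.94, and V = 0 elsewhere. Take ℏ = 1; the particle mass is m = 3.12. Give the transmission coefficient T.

T = 0.870

E > U₀: inside the barrier k₂ = √(2m(E − U₀))/ℏ = 4.531, k₂a = 8.790.
Matching at both interfaces gives T⁻¹ = 1 + U₀² sin²(k₂a) / [4E(E − U₀)] = 1.149, hence T = 0.870.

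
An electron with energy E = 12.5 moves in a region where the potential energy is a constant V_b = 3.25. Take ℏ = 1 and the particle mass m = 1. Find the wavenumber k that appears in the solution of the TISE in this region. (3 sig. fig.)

k = 4.30

With E > V_b the solution is oscillatory, ψ ∝ e^{±ikx} with k = √(2m(E − V_b))/ℏ.
k = √(2 × 1 × 9.25) = 4.301.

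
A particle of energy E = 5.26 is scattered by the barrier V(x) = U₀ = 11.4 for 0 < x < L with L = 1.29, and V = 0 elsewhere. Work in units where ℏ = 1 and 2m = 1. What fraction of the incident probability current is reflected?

E < U₀: inside the barrier ψ ∝ e^{±κx} with κ = √(2m(U₀ − E))/ℏ = 2.478.
κL = 3.196, sinh(κL) = 12.20.
Matching ψ, ψ′ at both faces gives T = [1 + U₀² sinh²(κL) / (4E(U₀ − E))]⁻¹ = 1/150.8 = 0.00663.
R = 1 − T = 0.993.

R = 0.993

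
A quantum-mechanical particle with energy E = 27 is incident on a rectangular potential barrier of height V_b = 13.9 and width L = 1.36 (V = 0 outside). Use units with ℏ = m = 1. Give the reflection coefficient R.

R = 0.0510

Above the barrier the interior wavenumber is k₂ = √(2m(E − V_b))/ℏ = 5.119, giving phase k₂L = 6.961.
T = [1 + V_b² sin²(k₂L) / (4E(E − V_b))]⁻¹ = 1/1.054 = 0.949.
R = 1 − T = 0.0510.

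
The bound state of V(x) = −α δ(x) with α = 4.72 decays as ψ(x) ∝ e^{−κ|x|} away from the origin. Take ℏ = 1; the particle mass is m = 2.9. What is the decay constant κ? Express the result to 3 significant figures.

κ = 13.7

Integrating the TISE across x = 0 gives the cusp condition ψ'(0⁺) − ψ'(0⁻) = −(2mα/ℏ²)ψ(0).
With ψ ∝ e^{−κ|x|} this yields −2κ = −2mα/ℏ², so κ = mα/ℏ² = 13.69.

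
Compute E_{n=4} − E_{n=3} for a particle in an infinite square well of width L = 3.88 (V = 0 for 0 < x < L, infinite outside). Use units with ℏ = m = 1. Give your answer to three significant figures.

ΔE = 2.29

E_n = n²π²ℏ²/(2mL²), so ΔE = (4² − 3²) π²ℏ²/(2mL²).
ΔE = 7 × π² / (2 × 1 × 3.88²) = 2.295.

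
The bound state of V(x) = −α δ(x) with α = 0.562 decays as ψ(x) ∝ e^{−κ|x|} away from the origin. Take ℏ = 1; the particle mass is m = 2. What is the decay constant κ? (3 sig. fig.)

κ = 1.12

Integrating the TISE across x = 0 gives the cusp condition ψ'(0⁺) − ψ'(0⁻) = −(2mα/ℏ²)ψ(0).
With ψ ∝ e^{−κ|x|} this yields −2κ = −2mα/ℏ², so κ = mα/ℏ² = 1.124.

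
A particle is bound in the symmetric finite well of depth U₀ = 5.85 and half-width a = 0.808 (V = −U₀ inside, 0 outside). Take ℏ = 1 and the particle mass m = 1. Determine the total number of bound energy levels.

The dimensionless depth is z₀ = a√(2mU₀)/ℏ = 0.808 × √(11.70) = 2.764.
A new bound state (alternating even/odd) appears each time z₀ passes a multiple of π/2, so N = ⌊2z₀/π⌋ + 1 = ⌊1.759⌋ + 1 = 2.

N = 2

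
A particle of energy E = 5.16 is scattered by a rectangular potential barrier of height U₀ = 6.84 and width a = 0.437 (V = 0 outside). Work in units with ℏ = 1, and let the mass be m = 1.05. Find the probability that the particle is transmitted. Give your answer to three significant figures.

E < U₀: inside the barrier ψ ∝ e^{±κx} with κ = √(2m(U₀ − E))/ℏ = 1.878.
κa = 0.8208, sinh(κa) = 0.9161.
Matching ψ, ψ′ at both faces gives T = [1 + U₀² sinh²(κa) / (4E(U₀ − E))]⁻¹ = 1/2.132 = 0.469.

T = 0.469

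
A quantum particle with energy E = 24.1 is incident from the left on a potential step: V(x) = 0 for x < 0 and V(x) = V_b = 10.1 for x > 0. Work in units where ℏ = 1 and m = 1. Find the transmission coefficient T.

The wavenumbers are k₁ = √(2mE)/ℏ = 6.943 on the left and k₂ = √(2m(E − V_b))/ℏ = 5.292 on the right.
Matching ψ and ψ′ at x = 0 gives r = (k₁ − k₂)/(k₁ + k₂), so R = r² = 0.01821 and T = 1 − R = 0.9818.

T = 0.982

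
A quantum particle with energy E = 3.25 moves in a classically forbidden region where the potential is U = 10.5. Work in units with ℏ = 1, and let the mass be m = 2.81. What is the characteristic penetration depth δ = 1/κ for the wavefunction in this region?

δ = 0.157

Since E < U the TISE in this region is ψ'' = κ²ψ with κ = √(2m(U − E))/ℏ.
κ = √(2 × 2.81 × 7.25) = 6.383. The penetration depth is δ = 1/κ = 0.157.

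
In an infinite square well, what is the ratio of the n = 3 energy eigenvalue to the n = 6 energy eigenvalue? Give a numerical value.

E_n = n²π²ℏ²/(2mL²) so the ratio is n₂²/n₁² = 9/36 = 0.25.

0.25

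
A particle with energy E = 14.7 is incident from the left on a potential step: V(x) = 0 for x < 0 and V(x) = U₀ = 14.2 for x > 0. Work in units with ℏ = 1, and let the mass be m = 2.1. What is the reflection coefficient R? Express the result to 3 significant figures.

R = 0.474

On each side the TISE gives plane waves with k = √(2m(E − V))/ℏ: k₁ = √(2·2.1·14.7) = 7.857, k₂ = √(2·2.1·0.5) = 1.449.
Matching ψ and ψ′ at x = 0 gives r = (k₁ − k₂)/(k₁ + k₂), so R = r² = 0.4741 and T = 1 − R = 0.5259.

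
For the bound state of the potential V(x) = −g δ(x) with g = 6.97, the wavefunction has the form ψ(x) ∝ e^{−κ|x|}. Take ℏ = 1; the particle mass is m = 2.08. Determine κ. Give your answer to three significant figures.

Integrate −(ℏ²/2m)ψ'' − gδ(x)ψ = Eψ from −ε to +ε: the ψ'' term gives ψ'(0⁺) − ψ'(0⁻) and the δ term gives −(2mg/ℏ²)ψ(0).
With ψ ∝ e^{−κ|x|} this yields −2κ = −2mg/ℏ², so κ = mg/ℏ² = 14.50.

κ = 14.5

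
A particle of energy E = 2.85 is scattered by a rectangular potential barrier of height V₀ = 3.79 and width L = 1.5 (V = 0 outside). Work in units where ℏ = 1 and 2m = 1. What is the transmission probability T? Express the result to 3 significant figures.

E < V₀: inside the barrier ψ ∝ e^{±κx} with κ = √(2m(V₀ − E))/ℏ = 0.9695.
κL = 1.454, sinh(κL) = 2.024.
Matching ψ, ψ′ at both faces gives T = [1 + V₀² sinh²(κL) / (4E(V₀ − E))]⁻¹ = 1/6.491 = 0.154.

T = 0.154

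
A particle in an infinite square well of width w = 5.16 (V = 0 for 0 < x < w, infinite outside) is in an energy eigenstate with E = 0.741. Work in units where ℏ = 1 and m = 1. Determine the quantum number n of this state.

n = 2

For an infinite well E_n = n²π²ℏ²/(2mw²), so n = (w/πℏ)√(2mE).
n = (5.16/π) × √(2 × 1 × 0.741) = 2.000 → n = 2.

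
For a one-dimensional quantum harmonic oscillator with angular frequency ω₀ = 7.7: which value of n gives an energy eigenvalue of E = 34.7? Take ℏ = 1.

E_n = ℏω₀(n + ½) ⇒ n = E/(ℏω₀) − ½ = 34.7/7.7 − 0.5 = 4.006 → n = 4.

n = 4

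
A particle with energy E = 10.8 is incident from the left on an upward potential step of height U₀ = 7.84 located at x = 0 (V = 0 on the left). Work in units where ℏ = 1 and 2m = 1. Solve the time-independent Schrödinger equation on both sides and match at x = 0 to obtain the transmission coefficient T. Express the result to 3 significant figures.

The wavenumbers are k₁ = √(2mE)/ℏ = 3.286 on the left and k₂ = √(2m(E − U₀))/ℏ = 1.720 on the right.
Matching ψ and ψ′ at x = 0 gives r = (k₁ − k₂)/(k₁ + k₂), so R = r² = 0.09781 and T = 1 − R = 0.9022.

T = 0.902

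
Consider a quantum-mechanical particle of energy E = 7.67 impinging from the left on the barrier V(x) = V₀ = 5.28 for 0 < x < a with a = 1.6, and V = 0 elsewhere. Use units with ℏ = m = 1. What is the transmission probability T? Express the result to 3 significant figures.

T = 0.956

E > V₀: inside the barrier k₂ = √(2m(E − V₀))/ℏ = 2.186, k₂a = 3.498.
T = [1 + V₀² sin²(k₂a) / (4E(E − V₀))]⁻¹ = 1/1.046 = 0.956.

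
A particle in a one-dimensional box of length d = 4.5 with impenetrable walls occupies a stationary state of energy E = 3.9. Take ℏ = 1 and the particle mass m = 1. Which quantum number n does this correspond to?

n = 4

From E_n = n²π²ℏ²/(2md²) invert to n = √(2md²E)/(πℏ).
n = (4.5/π) × √(2 × 1 × 3.9) = 4.000 → n = 4.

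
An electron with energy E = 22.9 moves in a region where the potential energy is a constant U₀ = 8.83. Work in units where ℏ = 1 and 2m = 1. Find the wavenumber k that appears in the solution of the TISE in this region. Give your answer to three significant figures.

k = 3.75

With E > U₀ the solution is oscillatory, ψ ∝ e^{±ikx} with k = √(2m(E − U₀))/ℏ.
k = √(2 × 0.5 × 14.07) = 3.751.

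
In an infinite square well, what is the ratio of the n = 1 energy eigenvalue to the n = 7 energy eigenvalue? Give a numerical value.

Since E_n ∝ n², the ratio is (1/7)² = 0.0204082.

0.0204082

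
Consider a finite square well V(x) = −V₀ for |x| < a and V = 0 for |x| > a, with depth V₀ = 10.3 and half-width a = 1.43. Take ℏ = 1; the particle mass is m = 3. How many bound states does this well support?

N = 8

The dimensionless depth is z₀ = a√(2mV₀)/ℏ = 1.43 × √(61.80) = 11.24.
The even/odd transcendental equations gain one root per π/2 in z₀, giving N = 1 + ⌊2z₀/π⌋ = 1 + ⌊7.157⌋ = 8.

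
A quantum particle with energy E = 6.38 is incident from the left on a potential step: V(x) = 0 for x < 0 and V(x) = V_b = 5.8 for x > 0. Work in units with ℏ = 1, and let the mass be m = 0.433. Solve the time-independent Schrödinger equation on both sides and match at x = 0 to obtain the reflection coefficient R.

On each side the TISE gives plane waves with k = √(2m(E − V))/ℏ: k₁ = √(2·0.433·6.38) = 2.351, k₂ = √(2·0.433·0.58) = 0.7087.
Continuity of ψ and ψ′ at the step yields the reflection amplitude r = (k₁ − k₂)/(k₁ + k₂) = 0.5367; thus R = |r|² = 0.2880, T = 0.7120.

R = 0.288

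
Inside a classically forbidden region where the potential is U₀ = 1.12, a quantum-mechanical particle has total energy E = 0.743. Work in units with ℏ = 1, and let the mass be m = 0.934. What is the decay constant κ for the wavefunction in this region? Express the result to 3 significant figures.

κ = 0.839

Since E < U₀ the TISE in this region is ψ'' = κ²ψ with κ = √(2m(U₀ − E))/ℏ.
κ = √(2 × 0.934 × 0.377) = 0.8392.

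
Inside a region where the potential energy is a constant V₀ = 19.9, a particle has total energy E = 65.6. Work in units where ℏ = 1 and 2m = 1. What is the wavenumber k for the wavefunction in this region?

k = 6.76

With E > V₀ the solution is oscillatory, ψ ∝ e^{±ikx} with k = √(2m(E − V₀))/ℏ.
k = √(2 × 0.5 × 45.7) = 6.760.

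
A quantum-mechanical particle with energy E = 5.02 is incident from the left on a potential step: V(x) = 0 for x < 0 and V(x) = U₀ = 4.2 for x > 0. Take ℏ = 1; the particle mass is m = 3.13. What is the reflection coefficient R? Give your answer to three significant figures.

The wavenumbers are k₁ = √(2mE)/ℏ = 5.606 on the left and k₂ = √(2m(E − U₀))/ℏ = 2.266 on the right.
Continuity of ψ and ψ′ at the step yields the reflection amplitude r = (k₁ − k₂)/(k₁ + k₂) = 0.4243; thus R = |r|² = 0.1801, T = 0.8199.

R = 0.180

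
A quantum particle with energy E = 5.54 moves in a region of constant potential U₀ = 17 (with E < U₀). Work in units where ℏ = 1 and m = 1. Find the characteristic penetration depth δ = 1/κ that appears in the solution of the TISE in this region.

Since E < U₀ the TISE in this region is ψ'' = κ²ψ with κ = √(2m(U₀ − E))/ℏ.
κ = √(2 × 1 × 11.46) = 4.787. The penetration depth is δ = 1/κ = 0.209.

δ = 0.209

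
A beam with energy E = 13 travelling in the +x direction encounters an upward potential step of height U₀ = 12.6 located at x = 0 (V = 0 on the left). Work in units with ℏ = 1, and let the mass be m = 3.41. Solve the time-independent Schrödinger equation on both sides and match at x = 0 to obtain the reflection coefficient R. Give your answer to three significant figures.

On each side the TISE gives plane waves with k = √(2m(E − V))/ℏ: k₁ = √(2·3.41·13) = 9.416, k₂ = √(2·3.41·0.4) = 1.652.
Continuity of ψ and ψ′ at the step yields the reflection amplitude r = (k₁ − k₂)/(k₁ + k₂) = 0.7015; thus R = |r|² = 0.4921, T = 0.5079.

R = 0.492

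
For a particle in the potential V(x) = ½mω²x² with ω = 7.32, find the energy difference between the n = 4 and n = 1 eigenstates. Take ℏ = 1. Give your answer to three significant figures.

E_n = ℏω(n + ½), so ΔE = (4 − 1) ℏω = 3 × 7.32 = 21.96.

ΔE = 22.0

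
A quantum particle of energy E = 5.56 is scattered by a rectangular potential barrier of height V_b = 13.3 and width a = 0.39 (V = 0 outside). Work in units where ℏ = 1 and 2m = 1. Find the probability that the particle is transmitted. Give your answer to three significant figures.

T = 0.362

Since E < V_b the interior solution is evanescent with decay constant κ = √(2m(V_b − E))/ℏ = 2.782.
κa = 1.085, sinh(κa) = 1.311.
The exact tunnelling result is T⁻¹ = 1 + V_b² sinh²(κa) / [4E(V_b − E)] = 2.766, so T = 0.362.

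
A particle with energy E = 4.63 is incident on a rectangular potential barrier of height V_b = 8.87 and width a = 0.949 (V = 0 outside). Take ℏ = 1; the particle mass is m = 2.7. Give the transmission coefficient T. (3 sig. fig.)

E < V_b: inside the barrier ψ ∝ e^{±κx} with κ = √(2m(V_b − E))/ℏ = 4.785.
κa = 4.541, sinh(κa) = 46.88.
Matching ψ, ψ′ at both faces gives T = [1 + V_b² sinh²(κa) / (4E(V_b − E))]⁻¹ = 1/2203 = 0.000454.

T = 0.000454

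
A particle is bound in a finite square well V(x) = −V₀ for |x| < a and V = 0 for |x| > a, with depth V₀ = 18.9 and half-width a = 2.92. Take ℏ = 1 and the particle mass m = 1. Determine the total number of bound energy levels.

Define the well-strength parameter z₀ = (a/ℏ)√(2mV₀) = 2.92 × √(2·1·18.9) = 17.95.
The even/odd transcendental equations gain one root per π/2 in z₀, giving N = 1 + ⌊2z₀/π⌋ = 1 + ⌊11.43⌋ = 12.

N = 12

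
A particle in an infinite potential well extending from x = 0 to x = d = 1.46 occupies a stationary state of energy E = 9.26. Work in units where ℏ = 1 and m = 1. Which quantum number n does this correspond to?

n = 2

For an infinite well E_n = n²π²ℏ²/(2md²), so n = (d/πℏ)√(2mE).
n = (1.46/π) × √(2 × 1 × 9.26) = 2.000 → n = 2.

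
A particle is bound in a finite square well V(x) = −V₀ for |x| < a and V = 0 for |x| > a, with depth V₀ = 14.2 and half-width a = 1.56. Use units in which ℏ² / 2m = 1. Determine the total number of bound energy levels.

N = 4

Define the well-strength parameter z₀ = (a/ℏ)√(2mV₀) = 1.56 × √(2·0.5·14.2) = 5.879.
A new bound state (alternating even/odd) appears each time z₀ passes a multiple of π/2, so N = ⌊2z₀/π⌋ + 1 = ⌊3.742⌋ + 1 = 4.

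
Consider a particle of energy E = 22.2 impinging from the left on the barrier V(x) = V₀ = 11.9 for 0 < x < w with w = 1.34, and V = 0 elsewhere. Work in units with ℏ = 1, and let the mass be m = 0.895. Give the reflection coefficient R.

E > V₀: inside the barrier k₂ = √(2m(E − V₀))/ℏ = 4.294, k₂w = 5.754.
Matching at both interfaces gives T⁻¹ = 1 + V₀² sin²(k₂w) / [4E(E − V₀)] = 1.039, hence T = 0.962.
R = 1 − T = 0.0380.

R = 0.0380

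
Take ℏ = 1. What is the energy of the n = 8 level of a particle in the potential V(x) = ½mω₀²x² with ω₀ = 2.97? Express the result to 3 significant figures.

E = 25.2

Using E_n = (n + ½)ℏω₀: E_8 = 8.5 × 2.97 = 25.25.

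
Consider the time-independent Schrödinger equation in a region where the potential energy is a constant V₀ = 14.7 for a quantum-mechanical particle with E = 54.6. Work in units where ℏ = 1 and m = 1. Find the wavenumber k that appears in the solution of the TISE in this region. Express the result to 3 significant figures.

k = 8.93

With E > V₀ the solution is oscillatory, ψ ∝ e^{±ikx} with k = √(2m(E − V₀))/ℏ.
k = √(2 × 1 × 39.9) = 8.933.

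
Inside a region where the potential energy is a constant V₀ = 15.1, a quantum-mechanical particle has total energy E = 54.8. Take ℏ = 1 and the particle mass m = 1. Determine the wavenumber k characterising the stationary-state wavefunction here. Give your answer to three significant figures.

With E > V₀ the solution is oscillatory, ψ ∝ e^{±ikx} with k = √(2m(E − V₀))/ℏ.
k = √(2 × 1 × 39.7) = 8.911.

k = 8.91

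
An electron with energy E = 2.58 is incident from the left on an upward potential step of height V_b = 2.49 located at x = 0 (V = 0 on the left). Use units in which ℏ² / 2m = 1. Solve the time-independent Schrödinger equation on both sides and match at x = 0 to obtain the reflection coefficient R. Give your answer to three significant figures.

R = 0.470

On each side the TISE gives plane waves with k = √(2m(E − V))/ℏ: k₁ = √(2·½·2.58) = 1.606, k₂ = √(2·½·0.09) = 0.3000.
Matching ψ and ψ′ at x = 0 gives r = (k₁ − k₂)/(k₁ + k₂), so R = r² = 0.4696 and T = 1 − R = 0.5304.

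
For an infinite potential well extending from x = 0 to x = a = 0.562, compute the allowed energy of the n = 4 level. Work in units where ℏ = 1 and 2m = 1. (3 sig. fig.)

E = 500

The infinite-well eigenfunctions ψ_n = √(2/a) sin(nπx/a) vanish at both walls, giving E_n = n²π²ℏ²/(2ma²).
E_4 = 4² × π² / (2 × 0.5 × 0.562²) = 500.0.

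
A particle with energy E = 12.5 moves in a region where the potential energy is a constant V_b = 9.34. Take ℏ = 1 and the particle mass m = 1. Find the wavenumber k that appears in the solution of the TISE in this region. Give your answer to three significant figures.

With E > V_b the solution is oscillatory, ψ ∝ e^{±ikx} with k = √(2m(E − V_b))/ℏ.
k = √(2 × 1 × 3.16) = 2.514.

k = 2.51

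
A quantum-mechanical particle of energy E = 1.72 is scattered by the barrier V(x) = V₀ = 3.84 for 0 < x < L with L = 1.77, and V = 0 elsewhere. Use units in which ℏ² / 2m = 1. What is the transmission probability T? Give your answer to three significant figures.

Since E < V₀ the interior solution is evanescent with decay constant κ = √(2m(V₀ − E))/ℏ = 1.456.
κL = 2.577, sinh(κL) = 6.542.
The exact tunnelling result is T⁻¹ = 1 + V₀² sinh²(κL) / [4E(V₀ − E)] = 44.27, so T = 0.0226.

T = 0.0226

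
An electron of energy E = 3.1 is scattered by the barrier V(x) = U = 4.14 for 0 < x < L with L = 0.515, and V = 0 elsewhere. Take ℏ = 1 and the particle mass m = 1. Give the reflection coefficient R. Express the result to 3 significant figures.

R = 0.468

Since E < U the interior solution is evanescent with decay constant κ = √(2m(U − E))/ℏ = 1.442.
κL = 0.7427, sinh(κL) = 0.8129.
Matching ψ, ψ′ at both faces gives T = [1 + U² sinh²(κL) / (4E(U − E))]⁻¹ = 1/1.878 = 0.532.
R = 1 − T = 0.468.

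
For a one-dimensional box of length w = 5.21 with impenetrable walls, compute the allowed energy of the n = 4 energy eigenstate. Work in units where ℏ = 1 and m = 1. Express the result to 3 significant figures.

E = 2.91

Requiring ψ(0) = ψ(w) = 0 quantises k = nπ/w, hence E_n = ℏ²k²/2m = n²π²ℏ²/(2mw²).
E_4 = 4² × π² / (2 × 1 × 5.21²) = 2.909.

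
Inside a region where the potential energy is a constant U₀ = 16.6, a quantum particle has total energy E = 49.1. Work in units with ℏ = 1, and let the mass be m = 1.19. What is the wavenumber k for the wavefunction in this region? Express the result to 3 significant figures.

With E > U₀ the solution is oscillatory, ψ ∝ e^{±ikx} with k = √(2m(E − U₀))/ℏ.
k = √(2 × 1.19 × 32.5) = 8.795.

k = 8.79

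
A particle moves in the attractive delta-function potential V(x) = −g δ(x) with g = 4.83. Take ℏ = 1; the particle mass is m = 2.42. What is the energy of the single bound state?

For x ≠ 0 the bound state is ψ ∝ e^{−κ|x|}; integrating the TISE across the delta gives the cusp condition 2κ = 2mg/ℏ², so κ = 11.69.
Then E = −ℏ²κ²/(2m) = −mg²/(2ℏ²) = -28.23.

E = -28.2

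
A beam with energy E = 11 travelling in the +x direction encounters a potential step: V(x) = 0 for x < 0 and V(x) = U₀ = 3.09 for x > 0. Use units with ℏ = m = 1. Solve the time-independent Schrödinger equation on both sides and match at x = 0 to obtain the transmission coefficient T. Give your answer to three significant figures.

T = 0.993

On each side the TISE gives plane waves with k = √(2m(E − V))/ℏ: k₁ = √(2·1·11) = 4.690, k₂ = √(2·1·7.91) = 3.977.
Matching ψ and ψ′ at x = 0 gives r = (k₁ − k₂)/(k₁ + k₂), so R = r² = 0.006766 and T = 1 − R = 0.9932.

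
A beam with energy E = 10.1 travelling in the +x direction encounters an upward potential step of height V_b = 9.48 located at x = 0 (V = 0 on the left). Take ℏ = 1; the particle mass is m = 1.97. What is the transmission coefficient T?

T = 0.637

The wavenumbers are k₁ = √(2mE)/ℏ = 6.308 on the left and k₂ = √(2m(E − V_b))/ℏ = 1.563 on the right.
Continuity of ψ and ψ′ at the step yields the reflection amplitude r = (k₁ − k₂)/(k₁ + k₂) = 0.6029; thus R = |r|² = 0.3635, T = 0.6365.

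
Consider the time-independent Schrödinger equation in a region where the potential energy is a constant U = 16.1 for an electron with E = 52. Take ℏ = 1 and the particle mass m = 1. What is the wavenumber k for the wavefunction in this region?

With E > U the solution is oscillatory, ψ ∝ e^{±ikx} with k = √(2m(E − U))/ℏ.
k = √(2 × 1 × 35.9) = 8.473.

k = 8.47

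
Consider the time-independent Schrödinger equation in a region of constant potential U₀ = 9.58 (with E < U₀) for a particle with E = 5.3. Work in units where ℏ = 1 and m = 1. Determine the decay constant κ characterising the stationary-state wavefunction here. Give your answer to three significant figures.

Since E < U₀ the TISE in this region is ψ'' = κ²ψ with κ = √(2m(U₀ − E))/ℏ.
κ = √(2 × 1 × 4.28) = 2.926.

κ = 2.93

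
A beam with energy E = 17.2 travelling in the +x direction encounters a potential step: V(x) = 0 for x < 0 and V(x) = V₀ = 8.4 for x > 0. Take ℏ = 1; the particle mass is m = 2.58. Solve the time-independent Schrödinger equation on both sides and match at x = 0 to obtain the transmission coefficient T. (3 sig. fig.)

On each side the TISE gives plane waves with k = √(2m(E − V))/ℏ: k₁ = √(2·2.58·17.2) = 9.421, k₂ = √(2·2.58·8.8) = 6.739.
Matching ψ and ψ′ at x = 0 gives r = (k₁ − k₂)/(k₁ + k₂), so R = r² = 0.02755 and T = 1 − R = 0.9724.

T = 0.972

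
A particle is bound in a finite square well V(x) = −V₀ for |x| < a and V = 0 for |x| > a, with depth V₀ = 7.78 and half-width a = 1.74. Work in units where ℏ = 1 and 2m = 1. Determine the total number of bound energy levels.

The dimensionless depth is z₀ = a√(2mV₀)/ℏ = 1.74 × √(7.780) = 4.853.
The even/odd transcendental equations gain one root per π/2 in z₀, giving N = 1 + ⌊2z₀/π⌋ = 1 + ⌊3.090⌋ = 4.

N = 4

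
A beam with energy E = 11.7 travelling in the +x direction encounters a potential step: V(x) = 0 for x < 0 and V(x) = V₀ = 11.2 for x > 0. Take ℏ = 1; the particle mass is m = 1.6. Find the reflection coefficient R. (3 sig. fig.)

On each side the TISE gives plane waves with k = √(2m(E − V))/ℏ: k₁ = √(2·1.6·11.7) = 6.119, k₂ = √(2·1.6·0.5) = 1.265.
Continuity of ψ and ψ′ at the step yields the reflection amplitude r = (k₁ − k₂)/(k₁ + k₂) = 0.6574; thus R = |r|² = 0.4321, T = 0.5679.

R = 0.432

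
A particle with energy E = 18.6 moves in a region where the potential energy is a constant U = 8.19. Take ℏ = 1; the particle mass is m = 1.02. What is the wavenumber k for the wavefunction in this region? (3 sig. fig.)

With E > U the solution is oscillatory, ψ ∝ e^{±ikx} with k = √(2m(E − U))/ℏ.
k = √(2 × 1.02 × 10.41) = 4.608.

k = 4.61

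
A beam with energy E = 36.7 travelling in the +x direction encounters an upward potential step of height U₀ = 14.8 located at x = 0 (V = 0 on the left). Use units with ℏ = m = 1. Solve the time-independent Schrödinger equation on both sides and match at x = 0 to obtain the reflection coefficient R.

R = 0.0165

On each side the TISE gives plane waves with k = √(2m(E − V))/ℏ: k₁ = √(2·1·36.7) = 8.567, k₂ = √(2·1·21.9) = 6.618.
Matching ψ and ψ′ at x = 0 gives r = (k₁ − k₂)/(k₁ + k₂), so R = r² = 0.01648 and T = 1 − R = 0.9835.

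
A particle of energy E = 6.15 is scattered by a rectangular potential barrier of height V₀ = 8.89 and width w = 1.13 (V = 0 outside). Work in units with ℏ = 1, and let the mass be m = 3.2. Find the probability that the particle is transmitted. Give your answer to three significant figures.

T = 0.000265

Since E < V₀ the interior solution is evanescent with decay constant κ = √(2m(V₀ − E))/ℏ = 4.188.
κw = 4.732, sinh(κw) = 56.76.
Matching ψ, ψ′ at both faces gives T = [1 + V₀² sinh²(κw) / (4E(V₀ − E))]⁻¹ = 1/3778 = 0.000265.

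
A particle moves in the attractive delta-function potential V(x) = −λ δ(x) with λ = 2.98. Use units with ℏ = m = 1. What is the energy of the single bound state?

E = -4.44

For x ≠ 0 the bound state is ψ ∝ e^{−κ|x|}; integrating the TISE across the delta gives the cusp condition 2κ = 2mλ/ℏ², so κ = 2.980.
Then E = −ℏ²κ²/(2m) = −mλ²/(2ℏ²) = -4.440.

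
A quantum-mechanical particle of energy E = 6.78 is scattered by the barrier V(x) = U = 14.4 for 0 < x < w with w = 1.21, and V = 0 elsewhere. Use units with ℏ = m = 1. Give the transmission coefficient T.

Since E < U the interior solution is evanescent with decay constant κ = √(2m(U − E))/ℏ = 3.904.
κw = 4.724, sinh(κw) = 56.28.
Matching ψ, ψ′ at both faces gives T = [1 + U² sinh²(κw) / (4E(U − E))]⁻¹ = 1/3180 = 0.000314.

T = 0.000314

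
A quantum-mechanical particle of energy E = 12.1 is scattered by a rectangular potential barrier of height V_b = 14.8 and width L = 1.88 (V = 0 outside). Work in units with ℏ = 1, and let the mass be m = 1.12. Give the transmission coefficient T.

E < V_b: inside the barrier ψ ∝ e^{±κx} with κ = √(2m(V_b − E))/ℏ = 2.459.
κL = 4.623, sinh(κL) = 50.92.
The exact tunnelling result is T⁻¹ = 1 + V_b² sinh²(κL) / [4E(V_b − E)] = 4346, so T = 0.000230.

T = 0.000230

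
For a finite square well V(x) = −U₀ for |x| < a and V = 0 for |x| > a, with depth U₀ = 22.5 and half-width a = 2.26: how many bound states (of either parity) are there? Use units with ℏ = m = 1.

The dimensionless depth is z₀ = a√(2mU₀)/ℏ = 2.26 × √(45.00) = 15.16.
The even/odd transcendental equations gain one root per π/2 in z₀, giving N = 1 + ⌊2z₀/π⌋ = 1 + ⌊9.652⌋ = 10.

N = 10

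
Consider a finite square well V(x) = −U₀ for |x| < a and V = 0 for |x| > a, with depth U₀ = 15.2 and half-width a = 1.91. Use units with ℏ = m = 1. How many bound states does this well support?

N = 7

Define the well-strength parameter z₀ = (a/ℏ)√(2mU₀) = 1.91 × √(2·1·15.2) = 10.53.
The even/odd transcendental equations gain one root per π/2 in z₀, giving N = 1 + ⌊2z₀/π⌋ = 1 + ⌊6.704⌋ = 7.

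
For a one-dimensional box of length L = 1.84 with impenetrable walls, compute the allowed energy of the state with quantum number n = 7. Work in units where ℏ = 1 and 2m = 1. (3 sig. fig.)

Requiring ψ(0) = ψ(L) = 0 quantises k = nπ/L, hence E_n = ℏ²k²/2m = n²π²ℏ²/(2mL²).
E_7 = 7² × π² / (2 × 0.5 × 1.84²) = 142.8.

E = 143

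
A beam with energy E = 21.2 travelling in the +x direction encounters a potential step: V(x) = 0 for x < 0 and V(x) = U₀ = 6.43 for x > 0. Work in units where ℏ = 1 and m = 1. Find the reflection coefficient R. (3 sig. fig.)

The wavenumbers are k₁ = √(2mE)/ℏ = 6.512 on the left and k₂ = √(2m(E − U₀))/ℏ = 5.435 on the right.
Continuity of ψ and ψ′ at the step yields the reflection amplitude r = (k₁ − k₂)/(k₁ + k₂) = 0.09011; thus R = |r|² = 0.008119, T = 0.9919.

R = 0.00812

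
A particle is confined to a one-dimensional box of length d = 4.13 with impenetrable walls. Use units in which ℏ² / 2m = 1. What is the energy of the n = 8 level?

E = 37.0

The infinite-well eigenfunctions ψ_n = √(2/d) sin(nπx/d) vanish at both walls, giving E_n = n²π²ℏ²/(2md²).
E_8 = 8² × π² / (2 × 0.5 × 4.13²) = 37.03.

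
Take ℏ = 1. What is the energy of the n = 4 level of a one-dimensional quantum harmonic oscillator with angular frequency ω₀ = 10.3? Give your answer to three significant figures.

E = 46.4

The oscillator eigenvalues are E_n = ℏω₀(n + ½), so E_4 = 10.3 × 4.5 = 46.35.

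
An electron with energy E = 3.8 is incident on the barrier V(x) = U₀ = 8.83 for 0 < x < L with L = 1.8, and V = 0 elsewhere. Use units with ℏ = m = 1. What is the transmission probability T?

T = 0.0000431

Since E < U₀ the interior solution is evanescent with decay constant κ = √(2m(U₀ − E))/ℏ = 3.172.
κL = 5.709, sinh(κL) = 150.8.
Matching ψ, ψ′ at both faces gives T = [1 + U₀² sinh²(κL) / (4E(U₀ − E))]⁻¹ = 1/23190 = 0.0000431.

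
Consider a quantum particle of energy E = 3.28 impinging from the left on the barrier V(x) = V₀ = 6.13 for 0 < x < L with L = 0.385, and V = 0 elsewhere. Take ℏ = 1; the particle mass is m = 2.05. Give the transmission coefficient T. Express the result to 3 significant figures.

T = 0.249

E < V₀: inside the barrier ψ ∝ e^{±κx} with κ = √(2m(V₀ − E))/ℏ = 3.418.
κL = 1.316, sinh(κL) = 1.730.
Matching ψ, ψ′ at both faces gives T = [1 + V₀² sinh²(κL) / (4E(V₀ − E))]⁻¹ = 1/4.009 = 0.249.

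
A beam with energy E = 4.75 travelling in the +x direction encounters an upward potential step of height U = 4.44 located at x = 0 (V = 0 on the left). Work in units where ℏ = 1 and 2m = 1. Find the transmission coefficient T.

T = 0.648

On each side the TISE gives plane waves with k = √(2m(E − V))/ℏ: k₁ = √(2·½·4.75) = 2.179, k₂ = √(2·½·0.31) = 0.5568.
Matching ψ and ψ′ at x = 0 gives r = (k₁ − k₂)/(k₁ + k₂), so R = r² = 0.3517 and T = 1 − R = 0.6483.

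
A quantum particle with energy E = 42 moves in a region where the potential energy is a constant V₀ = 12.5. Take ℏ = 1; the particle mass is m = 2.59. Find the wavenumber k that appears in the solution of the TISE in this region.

k = 12.4

With E > V₀ the solution is oscillatory, ψ ∝ e^{±ikx} with k = √(2m(E − V₀))/ℏ.
k = √(2 × 2.59 × 29.5) = 12.36.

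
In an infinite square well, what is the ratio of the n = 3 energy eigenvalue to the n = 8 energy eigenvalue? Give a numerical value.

0.140625

Since E_n ∝ n², the ratio is (3/8)² = 0.140625.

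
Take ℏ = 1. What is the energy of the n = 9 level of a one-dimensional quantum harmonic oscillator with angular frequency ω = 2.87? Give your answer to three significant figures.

Using E_n = (n + ½)ℏω: E_9 = 9.5 × 2.87 = 27.27.

E = 27.3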